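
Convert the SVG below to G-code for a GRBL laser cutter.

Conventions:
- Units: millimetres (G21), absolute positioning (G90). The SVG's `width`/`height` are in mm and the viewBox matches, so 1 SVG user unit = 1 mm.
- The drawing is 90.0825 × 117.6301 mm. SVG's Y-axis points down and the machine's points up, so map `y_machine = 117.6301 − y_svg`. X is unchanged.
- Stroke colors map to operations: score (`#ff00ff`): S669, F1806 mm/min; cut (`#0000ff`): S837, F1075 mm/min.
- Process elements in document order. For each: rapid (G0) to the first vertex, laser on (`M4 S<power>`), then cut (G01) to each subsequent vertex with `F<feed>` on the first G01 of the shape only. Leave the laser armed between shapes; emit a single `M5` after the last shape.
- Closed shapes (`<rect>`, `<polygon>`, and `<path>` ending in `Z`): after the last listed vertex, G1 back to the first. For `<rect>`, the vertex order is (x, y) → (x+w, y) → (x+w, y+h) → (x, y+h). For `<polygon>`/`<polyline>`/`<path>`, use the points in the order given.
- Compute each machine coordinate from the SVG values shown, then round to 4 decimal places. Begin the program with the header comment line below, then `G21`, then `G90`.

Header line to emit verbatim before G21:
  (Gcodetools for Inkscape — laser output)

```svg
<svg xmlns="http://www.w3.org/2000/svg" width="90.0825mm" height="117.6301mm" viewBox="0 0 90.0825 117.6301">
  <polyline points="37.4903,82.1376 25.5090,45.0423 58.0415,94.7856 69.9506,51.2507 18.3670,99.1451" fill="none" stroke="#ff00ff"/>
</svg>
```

(Gcodetools for Inkscape — laser output)
G21
G90
G0 X37.4903 Y35.4925
M4 S669
G01 X25.5090 Y72.5878 F1806
G01 X58.0415 Y22.8445
G01 X69.9506 Y66.3794
G01 X18.3670 Y18.4850
M5

Since the viewBox matches the mm dimensions, user units are millimetres directly. The only transform is the Y-flip y_m = 117.6301 − y_svg.

Shape 1 is a open polyline drawn with `<polyline>`. Its stroke #ff00ff means score at S669, F1806. After flipping Y the toolpath is (37.4903,35.4925) → (25.5090,72.5878) → (58.0415,22.8445) → (69.9506,66.3794) → (18.3670,18.4850).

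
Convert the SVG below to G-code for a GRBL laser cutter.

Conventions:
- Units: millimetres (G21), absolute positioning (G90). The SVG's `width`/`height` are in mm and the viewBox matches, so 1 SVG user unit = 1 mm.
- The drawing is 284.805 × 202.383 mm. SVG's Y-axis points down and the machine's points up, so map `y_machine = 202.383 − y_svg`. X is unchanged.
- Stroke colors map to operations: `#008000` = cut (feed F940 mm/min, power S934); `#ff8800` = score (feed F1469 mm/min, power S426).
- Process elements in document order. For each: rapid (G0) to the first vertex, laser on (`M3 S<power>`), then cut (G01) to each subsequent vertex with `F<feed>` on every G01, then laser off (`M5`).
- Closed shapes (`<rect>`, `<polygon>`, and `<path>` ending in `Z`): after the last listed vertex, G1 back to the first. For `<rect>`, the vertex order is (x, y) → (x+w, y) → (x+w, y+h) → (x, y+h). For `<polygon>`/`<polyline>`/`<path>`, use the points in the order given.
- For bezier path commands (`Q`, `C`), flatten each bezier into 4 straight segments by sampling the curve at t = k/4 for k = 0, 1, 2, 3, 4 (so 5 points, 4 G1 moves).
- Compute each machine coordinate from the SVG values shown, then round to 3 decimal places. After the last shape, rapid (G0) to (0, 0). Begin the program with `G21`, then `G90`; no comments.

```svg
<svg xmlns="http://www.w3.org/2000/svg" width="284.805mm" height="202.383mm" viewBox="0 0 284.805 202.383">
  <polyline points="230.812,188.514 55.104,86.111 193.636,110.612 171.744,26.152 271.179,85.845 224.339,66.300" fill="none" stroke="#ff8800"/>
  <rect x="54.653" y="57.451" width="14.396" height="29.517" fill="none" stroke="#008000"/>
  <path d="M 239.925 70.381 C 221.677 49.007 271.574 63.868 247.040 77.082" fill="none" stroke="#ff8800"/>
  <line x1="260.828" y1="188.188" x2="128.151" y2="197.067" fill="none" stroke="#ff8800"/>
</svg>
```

Since the viewBox matches the mm dimensions, user units are millimetres directly. The only transform is the Y-flip y_m = 202.383 − y_svg.

Shape 1 is a open polyline drawn with `<polyline>`. Its stroke #ff8800 means score at S426, F1469. After flipping Y the toolpath is (230.812,13.869) → (55.104,116.272) → (193.636,91.771) → (171.744,176.231) → (271.179,116.538) → (224.339,136.083).

Shape 2 is a rectangle drawn with `<rect>`. Its stroke #008000 means cut at S934, F940. After flipping Y the toolpath is (54.653,144.932) → (69.049,144.932) → (69.049,115.415) → (54.653,115.415) → (54.653,144.932), returning to the start.

Shape 3 is a cubic bezier drawn with `<path>`. Its stroke #ff8800 means score at S426, F1469. After flipping Y the toolpath is (239.925,132.002) → (236.788,141.830) → (245.840,141.622) → (253.712,134.928) → (247.040,125.301).

Shape 4 is a line segment drawn with `<line>`. Its stroke #ff8800 means score at S426, F1469. After flipping Y the toolpath is (260.828,14.195) → (128.151,5.316).

G21
G90
G0 X230.812 Y13.869
M3 S426
G01 X55.104 Y116.272 F1469
G01 X193.636 Y91.771 F1469
G01 X171.744 Y176.231 F1469
G01 X271.179 Y116.538 F1469
G01 X224.339 Y136.083 F1469
M5
G0 X54.653 Y144.932
M3 S934
G01 X69.049 Y144.932 F940
G01 X69.049 Y115.415 F940
G01 X54.653 Y115.415 F940
G01 X54.653 Y144.932 F940
M5
G0 X239.925 Y132.002
M3 S426
G01 X236.788 Y141.830 F1469
G01 X245.840 Y141.622 F1469
G01 X253.712 Y134.928 F1469
G01 X247.040 Y125.301 F1469
M5
G0 X260.828 Y14.195
M3 S426
G01 X128.151 Y5.316 F1469
M5
G0 X0.000 Y0.000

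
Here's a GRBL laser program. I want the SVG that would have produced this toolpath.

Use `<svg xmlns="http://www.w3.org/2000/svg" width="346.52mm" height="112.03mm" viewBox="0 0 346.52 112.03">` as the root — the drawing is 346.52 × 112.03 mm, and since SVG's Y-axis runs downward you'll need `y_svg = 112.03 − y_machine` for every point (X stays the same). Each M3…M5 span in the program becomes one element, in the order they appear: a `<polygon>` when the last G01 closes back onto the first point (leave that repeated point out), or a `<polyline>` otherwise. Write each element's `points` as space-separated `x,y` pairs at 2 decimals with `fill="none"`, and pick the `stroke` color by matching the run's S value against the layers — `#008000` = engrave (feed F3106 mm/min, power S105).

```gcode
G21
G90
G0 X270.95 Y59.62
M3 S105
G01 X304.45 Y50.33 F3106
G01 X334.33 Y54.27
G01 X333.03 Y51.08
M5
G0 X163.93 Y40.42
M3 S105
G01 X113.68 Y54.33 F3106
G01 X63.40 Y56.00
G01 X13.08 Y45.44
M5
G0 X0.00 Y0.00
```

<svg xmlns="http://www.w3.org/2000/svg" width="346.52mm" height="112.03mm" viewBox="0 0 346.52 112.03">
  <polyline points="270.95,52.41 304.45,61.70 334.33,57.76 333.03,60.95" fill="none" stroke="#008000"/>
  <polyline points="163.93,71.61 113.68,57.70 63.40,56.03 13.08,66.59" fill="none" stroke="#008000"/>
</svg>

Each laser-on run becomes one SVG element. Flip Y back into SVG space with y_svg = 112.03 − y_machine. Every run uses S105, so all elements get stroke `#008000` (engrave).

Run 1: The run is open, so emit a `<polyline>` with points (Y-flipped): 270.95,52.41 304.45,61.70 334.33,57.76 333.03,60.95.

Run 2: The run is open, so emit a `<polyline>` with points (Y-flipped): 163.93,71.61 113.68,57.70 63.40,56.03 13.08,66.59.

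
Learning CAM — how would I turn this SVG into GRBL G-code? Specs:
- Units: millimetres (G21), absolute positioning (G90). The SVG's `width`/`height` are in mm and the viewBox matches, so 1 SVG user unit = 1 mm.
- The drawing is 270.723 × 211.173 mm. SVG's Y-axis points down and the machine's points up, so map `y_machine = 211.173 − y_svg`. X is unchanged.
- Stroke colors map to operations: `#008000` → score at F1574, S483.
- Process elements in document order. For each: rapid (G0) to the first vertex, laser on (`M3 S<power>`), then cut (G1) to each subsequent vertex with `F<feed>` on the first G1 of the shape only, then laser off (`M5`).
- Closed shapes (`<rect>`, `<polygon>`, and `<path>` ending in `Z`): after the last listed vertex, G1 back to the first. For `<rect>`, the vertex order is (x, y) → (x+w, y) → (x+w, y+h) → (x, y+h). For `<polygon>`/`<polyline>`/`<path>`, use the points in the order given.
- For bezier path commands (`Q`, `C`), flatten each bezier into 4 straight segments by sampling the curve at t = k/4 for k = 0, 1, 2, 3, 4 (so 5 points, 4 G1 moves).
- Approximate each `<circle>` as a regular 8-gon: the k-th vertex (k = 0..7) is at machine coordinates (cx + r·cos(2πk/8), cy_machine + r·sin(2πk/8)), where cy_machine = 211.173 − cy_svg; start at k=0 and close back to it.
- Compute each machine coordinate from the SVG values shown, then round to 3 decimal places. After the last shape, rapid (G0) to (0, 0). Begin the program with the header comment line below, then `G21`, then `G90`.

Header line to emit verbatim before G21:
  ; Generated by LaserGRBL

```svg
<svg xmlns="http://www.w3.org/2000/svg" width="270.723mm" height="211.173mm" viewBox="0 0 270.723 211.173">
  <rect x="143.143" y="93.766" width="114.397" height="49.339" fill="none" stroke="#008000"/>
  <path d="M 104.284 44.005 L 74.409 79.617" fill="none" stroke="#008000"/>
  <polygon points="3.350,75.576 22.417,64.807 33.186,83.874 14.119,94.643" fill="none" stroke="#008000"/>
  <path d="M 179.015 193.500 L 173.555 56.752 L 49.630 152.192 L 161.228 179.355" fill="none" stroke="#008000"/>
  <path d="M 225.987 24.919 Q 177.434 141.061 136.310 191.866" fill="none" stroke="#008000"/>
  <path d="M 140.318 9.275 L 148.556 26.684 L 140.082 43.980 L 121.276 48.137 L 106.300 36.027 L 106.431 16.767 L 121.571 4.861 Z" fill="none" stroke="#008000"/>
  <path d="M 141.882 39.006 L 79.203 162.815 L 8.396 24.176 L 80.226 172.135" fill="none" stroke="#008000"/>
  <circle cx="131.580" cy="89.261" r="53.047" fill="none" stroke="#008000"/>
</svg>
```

; Generated by LaserGRBL
G21
G90
G0 X143.143 Y117.407
M3 S483
G1 X257.540 Y117.407 F1574
G1 X257.540 Y68.068
G1 X143.143 Y68.068
G1 X143.143 Y117.407
M5
G0 X104.284 Y167.168
M3 S483
G1 X74.409 Y131.556 F1574
M5
G0 X3.350 Y135.597
M3 S483
G1 X22.417 Y146.366 F1574
G1 X33.186 Y127.299
G1 X14.119 Y116.530
G1 X3.350 Y135.597
M5
G0 X179.015 Y17.673
M3 S483
G1 X173.555 Y154.421 F1574
G1 X49.630 Y58.981
G1 X161.228 Y31.818
M5
G0 X225.987 Y186.254
M3 S483
G1 X202.175 Y132.267 F1574
G1 X179.291 Y86.446
G1 X157.336 Y48.793
G1 X136.310 Y19.307
M5
G0 X140.318 Y201.898
M3 S483
G1 X148.556 Y184.489 F1574
G1 X140.082 Y167.193
G1 X121.276 Y163.036
G1 X106.300 Y175.146
G1 X106.431 Y194.406
G1 X121.571 Y206.312
G1 X140.318 Y201.898
M5
G0 X141.882 Y172.167
M3 S483
G1 X79.203 Y48.358 F1574
G1 X8.396 Y186.997
G1 X80.226 Y39.038
M5
G0 X184.627 Y121.912
M3 S483
G1 X169.090 Y159.422 F1574
G1 X131.580 Y174.959
G1 X94.070 Y159.422
G1 X78.533 Y121.912
G1 X94.070 Y84.402
G1 X131.580 Y68.865
G1 X169.090 Y84.402
G1 X184.627 Y121.912
M5
G0 X0.000 Y0.000

viewBox `0 0 270.723 211.173` with mm width/height → 1 unit = 1 mm. Flip: y_m = 211.173 − y_svg.

**Shape 1** — `<rect>` rectangle, stroke `#008000` → score (S483, F1574). Machine vertices: (143.143,117.407) → (257.540,117.407) → (257.540,68.068) → (143.143,68.068) → (143.143,117.407). Closed: final G1 returns to the first vertex.

**Shape 2** — `<path>` line segment, stroke `#008000` → score (S483, F1574). Machine vertices: (104.284,167.168) → (74.409,131.556). Open path.

**Shape 3** — `<polygon>` regular polygon, stroke `#008000` → score (S483, F1574). Machine vertices: (3.350,135.597) → (22.417,146.366) → (33.186,127.299) → (14.119,116.530) → (3.350,135.597). Closed: final G1 returns to the first vertex.

**Shape 4** — `<path>` open polyline, stroke `#008000` → score (S483, F1574). Machine vertices: (179.015,17.673) → (173.555,154.421) → (49.630,58.981) → (161.228,31.818). Open path.

**Shape 5** — `<path>` quadratic bezier, stroke `#008000` → score (S483, F1574). Control points (SVG): P0=(225.987,24.919), P1=(177.434,141.061), P2=(136.310,191.866); sampled at t=k/4. Machine vertices: (225.987,186.254) → (202.175,132.267) → (179.291,86.446) → (157.336,48.793) → (136.310,19.307). Open path.

**Shape 6** — `<path>` regular polygon, stroke `#008000` → score (S483, F1574). Machine vertices: (140.318,201.898) → (148.556,184.489) → (140.082,167.193) → (121.276,163.036) → (106.300,175.146) → (106.431,194.406) → (121.571,206.312) → (140.318,201.898). Closed: final G1 returns to the first vertex.

**Shape 7** — `<path>` open polyline, stroke `#008000` → score (S483, F1574). Machine vertices: (141.882,172.167) → (79.203,48.358) → (8.396,186.997) → (80.226,39.038). Open path.

**Shape 8** — `<circle>` circle, stroke `#008000` → score (S483, F1574). Machine vertices: (184.627,121.912) → (169.090,159.422) → (131.580,174.959) → (94.070,159.422) → (78.533,121.912) → (94.070,84.402) → (131.580,68.865) → (169.090,84.402) → (184.627,121.912). Closed: final G1 returns to the first vertex.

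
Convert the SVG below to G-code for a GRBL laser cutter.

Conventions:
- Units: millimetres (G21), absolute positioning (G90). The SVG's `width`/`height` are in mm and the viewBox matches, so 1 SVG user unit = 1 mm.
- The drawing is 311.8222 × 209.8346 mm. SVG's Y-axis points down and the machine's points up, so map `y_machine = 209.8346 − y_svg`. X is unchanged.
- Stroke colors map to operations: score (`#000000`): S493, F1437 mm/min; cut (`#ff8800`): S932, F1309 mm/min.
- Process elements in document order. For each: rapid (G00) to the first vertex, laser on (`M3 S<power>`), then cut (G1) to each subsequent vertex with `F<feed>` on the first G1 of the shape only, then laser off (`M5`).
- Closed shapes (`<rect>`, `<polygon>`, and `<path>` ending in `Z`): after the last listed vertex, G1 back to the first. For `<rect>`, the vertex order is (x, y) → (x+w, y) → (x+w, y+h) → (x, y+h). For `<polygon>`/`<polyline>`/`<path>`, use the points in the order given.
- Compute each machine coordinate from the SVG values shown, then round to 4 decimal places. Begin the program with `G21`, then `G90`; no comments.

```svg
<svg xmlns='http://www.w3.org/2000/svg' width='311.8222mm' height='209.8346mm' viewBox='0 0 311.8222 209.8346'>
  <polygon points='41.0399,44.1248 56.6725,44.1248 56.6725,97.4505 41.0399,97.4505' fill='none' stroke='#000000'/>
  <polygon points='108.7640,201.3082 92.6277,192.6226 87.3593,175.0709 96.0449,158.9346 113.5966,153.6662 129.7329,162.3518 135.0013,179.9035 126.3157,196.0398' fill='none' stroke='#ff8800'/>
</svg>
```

1 u = 1 mm; y_m = 209.8346 − y.

[1] `<polygon>` rectangle, #000000→score S493 F1437: (41.0399,165.7098) → (56.6725,165.7098) → (56.6725,112.3841) → (41.0399,112.3841) → (41.0399,165.7098) (closed)

[2] `<polygon>` regular polygon, #ff8800→cut S932 F1309: (108.7640,8.5264) → (92.6277,17.2120) → (87.3593,34.7637) → (96.0449,50.9000) → (113.5966,56.1684) → (129.7329,47.4828) → (135.0013,29.9311) → (126.3157,13.7948) → (108.7640,8.5264) (closed)

G21
G90
G00 X41.0399 Y165.7098
M3 S493
G1 X56.6725 Y165.7098 F1437
G1 X56.6725 Y112.3841
G1 X41.0399 Y112.3841
G1 X41.0399 Y165.7098
M5
G00 X108.7640 Y8.5264
M3 S932
G1 X92.6277 Y17.2120 F1309
G1 X87.3593 Y34.7637
G1 X96.0449 Y50.9000
G1 X113.5966 Y56.1684
G1 X129.7329 Y47.4828
G1 X135.0013 Y29.9311
G1 X126.3157 Y13.7948
G1 X108.7640 Y8.5264
M5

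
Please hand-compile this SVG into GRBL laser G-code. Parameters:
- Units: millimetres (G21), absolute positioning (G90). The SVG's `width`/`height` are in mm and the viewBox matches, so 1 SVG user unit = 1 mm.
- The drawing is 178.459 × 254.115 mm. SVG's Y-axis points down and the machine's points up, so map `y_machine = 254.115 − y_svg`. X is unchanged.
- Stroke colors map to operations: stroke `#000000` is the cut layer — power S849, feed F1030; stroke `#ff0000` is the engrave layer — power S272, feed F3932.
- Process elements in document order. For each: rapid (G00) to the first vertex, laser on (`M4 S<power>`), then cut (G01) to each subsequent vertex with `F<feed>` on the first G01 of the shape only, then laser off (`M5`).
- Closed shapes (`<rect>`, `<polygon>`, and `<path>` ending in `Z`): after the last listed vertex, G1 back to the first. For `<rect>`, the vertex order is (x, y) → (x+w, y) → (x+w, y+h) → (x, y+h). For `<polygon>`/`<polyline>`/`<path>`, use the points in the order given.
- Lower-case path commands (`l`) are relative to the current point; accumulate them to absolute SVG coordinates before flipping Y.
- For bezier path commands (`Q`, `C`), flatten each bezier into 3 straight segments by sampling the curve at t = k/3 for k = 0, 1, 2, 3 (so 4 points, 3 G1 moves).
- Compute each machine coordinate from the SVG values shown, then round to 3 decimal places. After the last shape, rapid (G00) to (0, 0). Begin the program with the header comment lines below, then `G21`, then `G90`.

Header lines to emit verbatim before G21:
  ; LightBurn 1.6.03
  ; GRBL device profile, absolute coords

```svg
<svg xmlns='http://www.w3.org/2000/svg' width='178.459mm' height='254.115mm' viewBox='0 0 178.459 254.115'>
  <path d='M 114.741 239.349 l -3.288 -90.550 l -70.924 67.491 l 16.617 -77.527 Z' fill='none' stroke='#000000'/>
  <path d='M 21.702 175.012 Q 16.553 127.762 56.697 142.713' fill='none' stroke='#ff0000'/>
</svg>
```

; LightBurn 1.6.03
; GRBL device profile, absolute coords
G21
G90
G00 X114.741 Y14.766
M4 S849
G01 X111.453 Y105.316 F1030
G01 X40.529 Y37.825
G01 X57.146 Y115.352
G01 X114.741 Y14.766
M5
G00 X21.702 Y79.103
M4 S272
G01 X23.302 Y103.692 F3932
G01 X34.967 Y114.458
G01 X56.697 Y111.402
M5
G00 X0.000 Y0.000

1 u = 1 mm; y_m = 254.115 − y.

[1] `<path>` closed polygon, #000000→cut S849 F1030: (114.741,14.766) → (111.453,105.316) → (40.529,37.825) → (57.146,115.352) → (114.741,14.766) (closed)

[2] `<path>` quadratic bezier, #ff0000→engrave S272 F3932: (21.702,79.103) → (23.302,103.692) → (34.967,114.458) → (56.697,111.402)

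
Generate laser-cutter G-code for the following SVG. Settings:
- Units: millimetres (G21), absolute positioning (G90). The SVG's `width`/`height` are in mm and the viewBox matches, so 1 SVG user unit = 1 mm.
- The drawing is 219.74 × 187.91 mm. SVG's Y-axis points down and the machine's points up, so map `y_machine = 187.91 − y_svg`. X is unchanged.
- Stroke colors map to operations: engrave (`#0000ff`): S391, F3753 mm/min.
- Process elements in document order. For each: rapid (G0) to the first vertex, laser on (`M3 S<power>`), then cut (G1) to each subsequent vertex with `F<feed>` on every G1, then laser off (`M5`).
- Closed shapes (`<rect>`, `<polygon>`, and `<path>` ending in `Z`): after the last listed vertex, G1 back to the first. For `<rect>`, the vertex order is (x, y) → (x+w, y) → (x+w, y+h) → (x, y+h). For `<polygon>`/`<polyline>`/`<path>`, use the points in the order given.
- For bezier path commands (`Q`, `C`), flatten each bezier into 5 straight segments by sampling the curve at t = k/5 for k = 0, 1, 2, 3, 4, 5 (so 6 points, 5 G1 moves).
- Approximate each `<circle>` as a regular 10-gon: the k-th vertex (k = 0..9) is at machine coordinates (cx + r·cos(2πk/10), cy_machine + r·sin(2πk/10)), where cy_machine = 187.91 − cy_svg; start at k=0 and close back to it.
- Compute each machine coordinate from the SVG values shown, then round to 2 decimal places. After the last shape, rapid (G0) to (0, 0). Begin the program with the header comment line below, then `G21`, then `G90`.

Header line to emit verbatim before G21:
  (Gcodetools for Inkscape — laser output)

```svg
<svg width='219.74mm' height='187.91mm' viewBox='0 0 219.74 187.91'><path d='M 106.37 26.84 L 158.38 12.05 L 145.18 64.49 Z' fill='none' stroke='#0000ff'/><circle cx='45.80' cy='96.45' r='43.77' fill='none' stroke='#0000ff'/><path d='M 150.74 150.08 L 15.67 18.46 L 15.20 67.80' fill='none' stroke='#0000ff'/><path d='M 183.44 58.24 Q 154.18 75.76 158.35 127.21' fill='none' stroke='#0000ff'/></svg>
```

Since the viewBox matches the mm dimensions, user units are millimetres directly. The only transform is the Y-flip y_m = 187.91 − y_svg.

Shape 1 is a regular polygon drawn with `<path>`. Its stroke #0000ff means engrave at S391, F3753. After flipping Y the toolpath is (106.37,161.07) → (158.38,175.86) → (145.18,123.42) → (106.37,161.07), returning to the start.

Shape 2 is a circle drawn with `<circle>`. Its stroke #0000ff means engrave at S391, F3753. After flipping Y the toolpath is (89.57,91.46) → (81.21,117.19) → (59.33,133.09) → (32.27,133.09) → (10.39,117.19) → (2.03,91.46) → (10.39,65.73) → (32.27,49.83) → (59.33,49.83) → (81.21,65.73) → (89.57,91.46), returning to the start.

Shape 3 is a open polyline drawn with `<path>`. Its stroke #0000ff means engrave at S391, F3753. After flipping Y the toolpath is (150.74,37.83) → (15.67,169.45) → (15.20,120.11).

Shape 4 is a quadratic bezier drawn with `<path>`. Its stroke #0000ff means engrave at S391, F3753. After flipping Y the toolpath is (183.44,129.67) → (173.07,121.30) → (165.38,110.23) → (160.36,96.43) → (158.02,79.92) → (158.35,60.70).

(Gcodetools for Inkscape — laser output)
G21
G90
G0 X106.37 Y161.07
M3 S391
G1 X158.38 Y175.86 F3753
G1 X145.18 Y123.42 F3753
G1 X106.37 Y161.07 F3753
M5
G0 X89.57 Y91.46
M3 S391
G1 X81.21 Y117.19 F3753
G1 X59.33 Y133.09 F3753
G1 X32.27 Y133.09 F3753
G1 X10.39 Y117.19 F3753
G1 X2.03 Y91.46 F3753
G1 X10.39 Y65.73 F3753
G1 X32.27 Y49.83 F3753
G1 X59.33 Y49.83 F3753
G1 X81.21 Y65.73 F3753
G1 X89.57 Y91.46 F3753
M5
G0 X150.74 Y37.83
M3 S391
G1 X15.67 Y169.45 F3753
G1 X15.20 Y120.11 F3753
M5
G0 X183.44 Y129.67
M3 S391
G1 X173.07 Y121.30 F3753
G1 X165.38 Y110.23 F3753
G1 X160.36 Y96.43 F3753
G1 X158.02 Y79.92 F3753
G1 X158.35 Y60.70 F3753
M5
G0 X0.00 Y0.00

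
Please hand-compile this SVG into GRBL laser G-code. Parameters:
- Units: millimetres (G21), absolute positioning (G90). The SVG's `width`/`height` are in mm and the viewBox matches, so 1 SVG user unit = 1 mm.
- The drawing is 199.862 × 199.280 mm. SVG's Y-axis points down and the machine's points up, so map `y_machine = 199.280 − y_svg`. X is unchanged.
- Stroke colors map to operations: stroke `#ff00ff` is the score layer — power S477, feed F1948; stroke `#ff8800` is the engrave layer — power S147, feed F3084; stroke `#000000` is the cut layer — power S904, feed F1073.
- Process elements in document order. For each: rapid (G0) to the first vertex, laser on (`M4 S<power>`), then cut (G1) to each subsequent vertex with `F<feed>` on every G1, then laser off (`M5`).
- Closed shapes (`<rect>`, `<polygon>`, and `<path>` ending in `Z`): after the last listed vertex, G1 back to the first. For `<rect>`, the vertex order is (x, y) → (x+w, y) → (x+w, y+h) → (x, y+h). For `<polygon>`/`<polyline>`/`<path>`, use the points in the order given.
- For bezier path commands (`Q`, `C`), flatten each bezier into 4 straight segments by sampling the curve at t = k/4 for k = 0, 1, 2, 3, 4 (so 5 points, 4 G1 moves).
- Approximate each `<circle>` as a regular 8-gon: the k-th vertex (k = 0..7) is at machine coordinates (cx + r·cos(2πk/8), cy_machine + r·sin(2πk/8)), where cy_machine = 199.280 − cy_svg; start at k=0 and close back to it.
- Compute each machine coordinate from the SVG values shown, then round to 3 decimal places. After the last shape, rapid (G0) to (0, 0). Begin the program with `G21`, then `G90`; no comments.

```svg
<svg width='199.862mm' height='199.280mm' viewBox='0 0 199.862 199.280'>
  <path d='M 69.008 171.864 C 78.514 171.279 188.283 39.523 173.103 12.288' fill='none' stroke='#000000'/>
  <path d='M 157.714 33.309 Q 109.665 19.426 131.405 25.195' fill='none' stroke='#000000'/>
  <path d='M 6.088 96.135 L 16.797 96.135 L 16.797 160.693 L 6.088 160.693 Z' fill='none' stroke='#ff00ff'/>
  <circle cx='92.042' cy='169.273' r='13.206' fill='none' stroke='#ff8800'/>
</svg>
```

G21
G90
G0 X69.008 Y27.416
M4 S904
G1 X91.418 Y48.767 F1073
G1 X130.313 Y97.210 F1073
G1 X164.579 Y150.651 F1073
G1 X173.103 Y186.992 F1073
M5
G0 X157.714 Y165.971
M4 S904
G1 X138.051 Y171.684 F1073
G1 X127.112 Y174.941 F1073
G1 X124.897 Y175.741 F1073
G1 X131.405 Y174.085 F1073
M5
G0 X6.088 Y103.145
M4 S477
G1 X16.797 Y103.145 F1948
G1 X16.797 Y38.587 F1948
G1 X6.088 Y38.587 F1948
G1 X6.088 Y103.145 F1948
M5
G0 X105.248 Y30.007
M4 S147
G1 X101.380 Y39.345 F3084
G1 X92.042 Y43.213 F3084
G1 X82.704 Y39.345 F3084
G1 X78.836 Y30.007 F3084
G1 X82.704 Y20.669 F3084
G1 X92.042 Y16.801 F3084
G1 X101.380 Y20.669 F3084
G1 X105.248 Y30.007 F3084
M5
G0 X0.000 Y0.000

viewBox `0 0 199.862 199.280` with mm width/height → 1 unit = 1 mm. Flip: y_m = 199.280 − y_svg.

**Shape 1** — `<path>` cubic bezier, stroke `#000000` → cut (S904, F1073). Control points (SVG): P0=(69.008,171.864), P1=(78.514,171.279), P2=(188.283,39.523), P3=(173.103,12.288); sampled at t=k/4. Machine vertices: (69.008,27.416) → (91.418,48.767) → (130.313,97.210) → (164.579,150.651) → (173.103,186.992). Open path.

**Shape 2** — `<path>` quadratic bezier, stroke `#000000` → cut (S904, F1073). Control points (SVG): P0=(157.714,33.309), P1=(109.665,19.426), P2=(131.405,25.195); sampled at t=k/4. Machine vertices: (157.714,165.971) → (138.051,171.684) → (127.112,174.941) → (124.897,175.741) → (131.405,174.085). Open path.

**Shape 3** — `<path>` rectangle, stroke `#ff00ff` → score (S477, F1948). Machine vertices: (6.088,103.145) → (16.797,103.145) → (16.797,38.587) → (6.088,38.587) → (6.088,103.145). Closed: final G1 returns to the first vertex.

**Shape 4** — `<circle>` circle, stroke `#ff8800` → engrave (S147, F3084). Machine vertices: (105.248,30.007) → (101.380,39.345) → (92.042,43.213) → (82.704,39.345) → (78.836,30.007) → (82.704,20.669) → (92.042,16.801) → (101.380,20.669) → (105.248,30.007). Closed: final G1 returns to the first vertex.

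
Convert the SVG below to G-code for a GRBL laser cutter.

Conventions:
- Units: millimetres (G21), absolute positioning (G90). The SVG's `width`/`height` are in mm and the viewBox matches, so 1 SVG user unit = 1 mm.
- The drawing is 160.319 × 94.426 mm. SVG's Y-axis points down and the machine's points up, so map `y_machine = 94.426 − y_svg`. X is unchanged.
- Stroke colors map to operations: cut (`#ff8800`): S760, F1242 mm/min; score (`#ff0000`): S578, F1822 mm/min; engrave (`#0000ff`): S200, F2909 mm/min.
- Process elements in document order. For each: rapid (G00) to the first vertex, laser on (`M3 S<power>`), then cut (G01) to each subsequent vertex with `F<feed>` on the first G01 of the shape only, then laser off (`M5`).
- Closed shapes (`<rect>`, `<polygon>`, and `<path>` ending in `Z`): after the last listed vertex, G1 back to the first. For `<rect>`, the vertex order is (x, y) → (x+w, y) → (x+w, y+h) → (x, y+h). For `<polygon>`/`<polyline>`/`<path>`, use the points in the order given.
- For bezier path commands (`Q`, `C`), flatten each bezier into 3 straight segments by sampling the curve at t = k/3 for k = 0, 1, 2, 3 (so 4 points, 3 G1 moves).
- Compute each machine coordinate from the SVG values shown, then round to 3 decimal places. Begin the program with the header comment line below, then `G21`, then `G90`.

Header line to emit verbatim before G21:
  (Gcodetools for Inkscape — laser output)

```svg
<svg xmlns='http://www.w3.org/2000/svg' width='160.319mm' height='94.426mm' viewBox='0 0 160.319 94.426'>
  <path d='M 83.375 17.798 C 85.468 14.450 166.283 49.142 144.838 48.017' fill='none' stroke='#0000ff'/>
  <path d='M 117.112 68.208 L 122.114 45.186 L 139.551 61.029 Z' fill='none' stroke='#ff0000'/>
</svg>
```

1 u = 1 mm; y_m = 94.426 − y.

[1] `<path>` cubic bezier, #0000ff→engrave S200 F2909: (83.375,76.628) → (105.006,70.031) → (138.899,54.488) → (144.838,46.409)

[2] `<path>` regular polygon, #ff0000→score S578 F1822: (117.112,26.218) → (122.114,49.240) → (139.551,33.397) → (117.112,26.218) (closed)

(Gcodetools for Inkscape — laser output)
G21
G90
G00 X83.375 Y76.628
M3 S200
G01 X105.006 Y70.031 F2909
G01 X138.899 Y54.488
G01 X144.838 Y46.409
M5
G00 X117.112 Y26.218
M3 S578
G01 X122.114 Y49.240 F1822
G01 X139.551 Y33.397
G01 X117.112 Y26.218
M5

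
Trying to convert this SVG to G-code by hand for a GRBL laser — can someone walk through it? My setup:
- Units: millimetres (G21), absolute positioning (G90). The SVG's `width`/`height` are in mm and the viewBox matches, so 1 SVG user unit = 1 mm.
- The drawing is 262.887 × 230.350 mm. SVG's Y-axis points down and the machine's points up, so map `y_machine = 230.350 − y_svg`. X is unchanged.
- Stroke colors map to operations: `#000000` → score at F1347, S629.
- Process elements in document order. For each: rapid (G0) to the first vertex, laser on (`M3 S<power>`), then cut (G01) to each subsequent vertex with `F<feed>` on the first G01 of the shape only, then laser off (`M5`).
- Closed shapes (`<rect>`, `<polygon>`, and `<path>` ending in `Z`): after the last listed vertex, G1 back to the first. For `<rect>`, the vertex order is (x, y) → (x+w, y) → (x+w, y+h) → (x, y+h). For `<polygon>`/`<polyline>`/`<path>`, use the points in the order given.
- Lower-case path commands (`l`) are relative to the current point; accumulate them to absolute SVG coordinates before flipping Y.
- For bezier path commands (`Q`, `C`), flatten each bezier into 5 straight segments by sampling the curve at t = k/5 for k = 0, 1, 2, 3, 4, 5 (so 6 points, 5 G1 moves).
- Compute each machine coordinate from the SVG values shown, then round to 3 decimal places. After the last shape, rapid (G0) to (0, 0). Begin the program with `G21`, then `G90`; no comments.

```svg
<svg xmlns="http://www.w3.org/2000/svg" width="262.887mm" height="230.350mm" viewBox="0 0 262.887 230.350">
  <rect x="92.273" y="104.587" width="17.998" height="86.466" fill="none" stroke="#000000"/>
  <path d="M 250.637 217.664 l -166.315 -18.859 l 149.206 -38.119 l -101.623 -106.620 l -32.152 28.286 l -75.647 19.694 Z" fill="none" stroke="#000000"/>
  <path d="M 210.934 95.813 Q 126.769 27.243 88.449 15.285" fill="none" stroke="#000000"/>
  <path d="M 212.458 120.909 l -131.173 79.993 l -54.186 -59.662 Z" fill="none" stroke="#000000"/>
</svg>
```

G21
G90
G0 X92.273 Y125.763
M3 S629
G01 X110.271 Y125.763 F1347
G01 X110.271 Y39.297
G01 X92.273 Y39.297
G01 X92.273 Y125.763
M5
G0 X250.637 Y12.686
M3 S629
G01 X84.322 Y31.545 F1347
G01 X233.528 Y69.664
G01 X131.905 Y176.284
G01 X99.753 Y147.998
G01 X24.106 Y128.304
G01 X250.637 Y12.686
M5
G0 X210.934 Y134.537
M3 S629
G01 X179.102 Y159.701 F1347
G01 X150.937 Y180.335
G01 X126.440 Y196.441
G01 X105.611 Y208.017
G01 X88.449 Y215.065
M5
G0 X212.458 Y109.441
M3 S629
G01 X81.285 Y29.448 F1347
G01 X27.099 Y89.110
G01 X212.458 Y109.441
M5
G0 X0.000 Y0.000

viewBox `0 0 262.887 230.350` with mm width/height → 1 unit = 1 mm. Flip: y_m = 230.350 − y_svg.

**Shape 1** — `<rect>` rectangle, stroke `#000000` → score (S629, F1347). Machine vertices: (92.273,125.763) → (110.271,125.763) → (110.271,39.297) → (92.273,39.297) → (92.273,125.763). Closed: final G1 returns to the first vertex.

**Shape 2** — `<path>` closed polygon, stroke `#000000` → score (S629, F1347). Machine vertices: (250.637,12.686) → (84.322,31.545) → (233.528,69.664) → (131.905,176.284) → (99.753,147.998) → (24.106,128.304) → (250.637,12.686). Closed: final G1 returns to the first vertex.

**Shape 3** — `<path>` quadratic bezier, stroke `#000000` → score (S629, F1347). Control points (SVG): P0=(210.934,95.813), P1=(126.769,27.243), P2=(88.449,15.285); sampled at t=k/5. Machine vertices: (210.934,134.537) → (179.102,159.701) → (150.937,180.335) → (126.440,196.441) → (105.611,208.017) → (88.449,215.065). Open path.

**Shape 4** — `<path>` closed polygon, stroke `#000000` → score (S629, F1347). Machine vertices: (212.458,109.441) → (81.285,29.448) → (27.099,89.110) → (212.458,109.441). Closed: final G1 returns to the first vertex.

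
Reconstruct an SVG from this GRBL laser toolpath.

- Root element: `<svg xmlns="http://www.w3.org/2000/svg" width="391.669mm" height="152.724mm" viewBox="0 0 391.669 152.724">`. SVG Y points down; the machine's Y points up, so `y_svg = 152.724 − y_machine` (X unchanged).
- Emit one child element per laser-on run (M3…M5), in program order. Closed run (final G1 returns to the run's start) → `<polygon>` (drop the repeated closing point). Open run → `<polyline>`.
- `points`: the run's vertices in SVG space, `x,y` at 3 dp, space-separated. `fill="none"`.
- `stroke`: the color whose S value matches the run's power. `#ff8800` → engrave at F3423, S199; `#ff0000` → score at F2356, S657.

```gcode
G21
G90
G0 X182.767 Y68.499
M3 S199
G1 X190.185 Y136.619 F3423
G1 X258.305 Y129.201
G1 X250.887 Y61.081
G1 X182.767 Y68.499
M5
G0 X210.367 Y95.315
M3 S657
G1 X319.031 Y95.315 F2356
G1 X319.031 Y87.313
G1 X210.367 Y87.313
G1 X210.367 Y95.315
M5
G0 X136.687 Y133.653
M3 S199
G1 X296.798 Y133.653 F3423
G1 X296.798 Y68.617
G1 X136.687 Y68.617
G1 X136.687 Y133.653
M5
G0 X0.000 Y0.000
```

y_svg = 152.724 − y_m.

[1] S199→`#ff8800` (engrave); closed run; points: 182.767,84.225 190.185,16.105 258.305,23.523 250.887,91.643

[2] S657→`#ff0000` (score); closed run; points: 210.367,57.409 319.031,57.409 319.031,65.411 210.367,65.411

[3] S199→`#ff8800` (engrave); closed run; points: 136.687,19.071 296.798,19.071 296.798,84.107 136.687,84.107

<svg xmlns="http://www.w3.org/2000/svg" width="391.669mm" height="152.724mm" viewBox="0 0 391.669 152.724">
  <polygon points="182.767,84.225 190.185,16.105 258.305,23.523 250.887,91.643" fill="none" stroke="#ff8800"/>
  <polygon points="210.367,57.409 319.031,57.409 319.031,65.411 210.367,65.411" fill="none" stroke="#ff0000"/>
  <polygon points="136.687,19.071 296.798,19.071 296.798,84.107 136.687,84.107" fill="none" stroke="#ff8800"/>
</svg>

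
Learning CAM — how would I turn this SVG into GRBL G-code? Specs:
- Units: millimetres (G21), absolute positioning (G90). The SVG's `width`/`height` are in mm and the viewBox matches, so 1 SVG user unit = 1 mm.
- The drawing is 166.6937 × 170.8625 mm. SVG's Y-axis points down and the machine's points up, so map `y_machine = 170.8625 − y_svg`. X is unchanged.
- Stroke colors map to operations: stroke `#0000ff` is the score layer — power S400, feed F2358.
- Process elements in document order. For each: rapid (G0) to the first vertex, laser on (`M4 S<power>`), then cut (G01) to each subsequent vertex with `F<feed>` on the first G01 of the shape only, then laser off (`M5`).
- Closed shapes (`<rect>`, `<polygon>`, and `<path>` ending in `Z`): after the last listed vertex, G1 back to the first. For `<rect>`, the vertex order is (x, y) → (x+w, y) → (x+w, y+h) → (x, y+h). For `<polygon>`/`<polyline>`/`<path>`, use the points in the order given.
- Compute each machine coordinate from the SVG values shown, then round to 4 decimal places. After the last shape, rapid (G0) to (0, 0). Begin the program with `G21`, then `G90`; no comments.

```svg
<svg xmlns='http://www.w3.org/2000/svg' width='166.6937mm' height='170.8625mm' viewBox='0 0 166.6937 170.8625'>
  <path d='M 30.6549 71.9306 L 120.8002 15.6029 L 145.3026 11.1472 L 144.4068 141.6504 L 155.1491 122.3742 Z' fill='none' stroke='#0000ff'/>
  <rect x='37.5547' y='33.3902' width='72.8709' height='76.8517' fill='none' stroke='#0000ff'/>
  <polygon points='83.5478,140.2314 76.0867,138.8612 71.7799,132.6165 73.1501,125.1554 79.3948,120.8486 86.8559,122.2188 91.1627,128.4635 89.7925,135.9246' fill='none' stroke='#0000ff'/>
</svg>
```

G21
G90
G0 X30.6549 Y98.9319
M4 S400
G01 X120.8002 Y155.2596 F2358
G01 X145.3026 Y159.7153
G01 X144.4068 Y29.2121
G01 X155.1491 Y48.4883
G01 X30.6549 Y98.9319
M5
G0 X37.5547 Y137.4723
M4 S400
G01 X110.4256 Y137.4723 F2358
G01 X110.4256 Y60.6206
G01 X37.5547 Y60.6206
G01 X37.5547 Y137.4723
M5
G0 X83.5478 Y30.6311
M4 S400
G01 X76.0867 Y32.0013 F2358
G01 X71.7799 Y38.2460
G01 X73.1501 Y45.7071
G01 X79.3948 Y50.0139
G01 X86.8559 Y48.6437
G01 X91.1627 Y42.3990
G01 X89.7925 Y34.9379
G01 X83.5478 Y30.6311
M5
G0 X0.0000 Y0.0000

Since the viewBox matches the mm dimensions, user units are millimetres directly. The only transform is the Y-flip y_m = 170.8625 − y_svg.

Shape 1 is a closed polygon drawn with `<path>`. Its stroke #0000ff means score at S400, F2358. After flipping Y the toolpath is (30.6549,98.9319) → (120.8002,155.2596) → (145.3026,159.7153) → (144.4068,29.2121) → (155.1491,48.4883) → (30.6549,98.9319), returning to the start.

Shape 2 is a rectangle drawn with `<rect>`. Its stroke #0000ff means score at S400, F2358. After flipping Y the toolpath is (37.5547,137.4723) → (110.4256,137.4723) → (110.4256,60.6206) → (37.5547,60.6206) → (37.5547,137.4723), returning to the start.

Shape 3 is a regular polygon drawn with `<polygon>`. Its stroke #0000ff means score at S400, F2358. After flipping Y the toolpath is (83.5478,30.6311) → (76.0867,32.0013) → (71.7799,38.2460) → (73.1501,45.7071) → (79.3948,50.0139) → (86.8559,48.6437) → (91.1627,42.3990) → (89.7925,34.9379) → (83.5478,30.6311), returning to the start.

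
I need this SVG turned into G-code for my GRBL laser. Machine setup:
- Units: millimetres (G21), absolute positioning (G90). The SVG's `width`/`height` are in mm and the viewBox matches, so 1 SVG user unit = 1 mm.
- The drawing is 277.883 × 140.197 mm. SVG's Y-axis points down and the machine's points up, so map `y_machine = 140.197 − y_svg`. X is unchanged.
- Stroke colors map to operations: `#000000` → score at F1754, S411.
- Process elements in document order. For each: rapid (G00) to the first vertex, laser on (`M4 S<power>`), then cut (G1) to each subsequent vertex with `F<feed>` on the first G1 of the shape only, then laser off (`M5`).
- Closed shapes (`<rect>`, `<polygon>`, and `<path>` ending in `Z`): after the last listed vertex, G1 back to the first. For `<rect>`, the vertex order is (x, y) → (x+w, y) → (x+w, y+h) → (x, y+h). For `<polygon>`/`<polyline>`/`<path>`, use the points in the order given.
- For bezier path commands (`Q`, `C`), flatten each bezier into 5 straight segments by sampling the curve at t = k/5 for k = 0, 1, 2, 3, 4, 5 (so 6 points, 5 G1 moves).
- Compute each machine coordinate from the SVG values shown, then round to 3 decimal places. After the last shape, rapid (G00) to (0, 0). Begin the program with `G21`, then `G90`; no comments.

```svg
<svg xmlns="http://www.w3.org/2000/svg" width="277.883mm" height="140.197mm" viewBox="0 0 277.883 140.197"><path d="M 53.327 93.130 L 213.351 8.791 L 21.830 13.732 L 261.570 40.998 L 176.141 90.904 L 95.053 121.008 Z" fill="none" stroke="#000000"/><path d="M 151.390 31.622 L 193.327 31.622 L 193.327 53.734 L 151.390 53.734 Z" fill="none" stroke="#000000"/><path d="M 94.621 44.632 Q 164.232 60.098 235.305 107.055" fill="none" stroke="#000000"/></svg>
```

1 u = 1 mm; y_m = 140.197 − y.

[1] `<path>` closed polygon, #000000→score S411 F1754: (53.327,47.067) → (213.351,131.406) → (21.830,126.465) → (261.570,99.199) → (176.141,49.293) → (95.053,19.189) → (53.327,47.067) (closed)

[2] `<path>` rectangle, #000000→score S411 F1754: (151.390,108.575) → (193.327,108.575) → (193.327,86.463) → (151.390,86.463) → (151.390,108.575) (closed)

[3] `<path>` quadratic bezier, #000000→score S411 F1754: (94.621,95.565) → (122.524,88.119) → (150.544,78.154) → (178.681,65.669) → (206.934,50.665) → (235.305,33.142)

G21
G90
G00 X53.327 Y47.067
M4 S411
G1 X213.351 Y131.406 F1754
G1 X21.830 Y126.465
G1 X261.570 Y99.199
G1 X176.141 Y49.293
G1 X95.053 Y19.189
G1 X53.327 Y47.067
M5
G00 X151.390 Y108.575
M4 S411
G1 X193.327 Y108.575 F1754
G1 X193.327 Y86.463
G1 X151.390 Y86.463
G1 X151.390 Y108.575
M5
G00 X94.621 Y95.565
M4 S411
G1 X122.524 Y88.119 F1754
G1 X150.544 Y78.154
G1 X178.681 Y65.669
G1 X206.934 Y50.665
G1 X235.305 Y33.142
M5
G00 X0.000 Y0.000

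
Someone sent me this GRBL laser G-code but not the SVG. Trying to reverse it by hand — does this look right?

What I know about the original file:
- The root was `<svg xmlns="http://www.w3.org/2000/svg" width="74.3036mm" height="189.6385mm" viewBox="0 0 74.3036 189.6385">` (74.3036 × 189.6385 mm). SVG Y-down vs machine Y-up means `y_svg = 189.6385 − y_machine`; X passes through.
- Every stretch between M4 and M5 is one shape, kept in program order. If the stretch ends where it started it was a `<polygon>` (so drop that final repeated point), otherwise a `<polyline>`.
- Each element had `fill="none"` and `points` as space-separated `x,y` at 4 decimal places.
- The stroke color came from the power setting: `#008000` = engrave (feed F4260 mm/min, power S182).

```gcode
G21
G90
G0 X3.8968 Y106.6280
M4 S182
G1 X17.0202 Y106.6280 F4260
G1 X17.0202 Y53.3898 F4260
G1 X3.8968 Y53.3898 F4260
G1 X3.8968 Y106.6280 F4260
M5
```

<svg xmlns="http://www.w3.org/2000/svg" width="74.3036mm" height="189.6385mm" viewBox="0 0 74.3036 189.6385">
  <polygon points="3.8968,83.0105 17.0202,83.0105 17.0202,136.2487 3.8968,136.2487" fill="none" stroke="#008000"/>
</svg>

Machine Y-up, SVG Y-down with viewBox height 189.6385, so y_svg = 189.6385 − y_machine; X carries over. Every run uses S182, so all elements get stroke `#008000` (engrave).

Run 1: The run returns to its start, so emit a `<polygon>` with points (Y-flipped): 3.8968,83.0105 17.0202,83.0105 17.0202,136.2487 3.8968,136.2487.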